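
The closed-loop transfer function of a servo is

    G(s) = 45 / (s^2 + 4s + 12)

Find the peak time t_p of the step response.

t_p ≈ 1.111 s

Comparing s^2 + 4s + 12 to s^2 + 2ζωₙs + ωₙ²: ωₙ = √12 ≈ 3.464 rad/s and ζ = 4/(2·√12) ≈ 0.5774.
ζωₙ = 4/2 = 2, so ω_d = ωₙ√(1−ζ²) = √(ωₙ² − (ζωₙ)²) = √(12 − 2²) = √8 ≈ 2.828 rad/s.
t_p = π/ω_d = π/2.828 ≈ 1.111 s.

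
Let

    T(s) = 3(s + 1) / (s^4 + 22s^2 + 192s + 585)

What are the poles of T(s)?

The poles are the roots of the denominator s^4 + 22s^2 + 192s + 585 = 0.
No real roots exist; factor into two real quadratics: (s^2 - 6s + 45)(s^2 + 6s + 13) = 0.
Each quadratic gives a conjugate pair via the quadratic formula.

s = 3 ± 6j, -3 ± 2j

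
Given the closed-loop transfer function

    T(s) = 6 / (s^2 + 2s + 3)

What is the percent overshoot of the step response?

%OS ≈ 10.8%

Comparing s^2 + 2s + 3 to s^2 + 2ζωₙs + ωₙ²: ωₙ = √3 ≈ 1.732 rad/s and ζ = 2/(2·√3) ≈ 0.5774.
%OS = 100·exp(−πζ/√(1−ζ²)) = 100·exp(−π·0.5774/√(1−0.5774²)) ≈ 10.8%.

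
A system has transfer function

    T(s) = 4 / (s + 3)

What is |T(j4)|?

|T(j4)| = 0.8000

Substitute s = j4: numerator = 4, denominator = 3 + j4.
|T(j4)| = |4| / |3 + j4| = 4 / 5 = 0.8000.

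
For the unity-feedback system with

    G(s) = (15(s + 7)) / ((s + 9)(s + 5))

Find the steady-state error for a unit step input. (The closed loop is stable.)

e_ss = 0.3000

G(s) has no poles at the origin.
This is a Type 0 system. Kp = lim_{s→0} G(s) = 105/45 = 7/3.
e_ss = 1/(1 + Kp) = 1/(1 + 7/3) = 3/10 ≈ 0.3000.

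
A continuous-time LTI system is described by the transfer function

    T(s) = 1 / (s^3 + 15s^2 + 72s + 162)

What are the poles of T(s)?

s = -3 ± 3j, -9

The poles are the roots of the denominator s^3 + 15s^2 + 72s + 162 = 0.
Trying s = -9: the polynomial evaluates to 0, so (s + 9) is a factor.
Dividing out leaves s^2 + 6s + 18 = 0.
The quadratic formula then gives s = -3 ± 3j.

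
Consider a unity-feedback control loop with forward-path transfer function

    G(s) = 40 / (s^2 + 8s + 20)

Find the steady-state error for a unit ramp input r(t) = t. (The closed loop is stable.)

e_ss = ∞

G(s) has no poles at the origin.
This is a Type 0 system; Kv = lim_{s→0} s·G(s) = 0, so the steady-state error for a ramp input is infinite.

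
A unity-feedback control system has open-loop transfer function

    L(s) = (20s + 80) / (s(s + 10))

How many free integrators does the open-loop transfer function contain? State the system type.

Type 1

The denominator has 1 factor of s at the origin (free integrator), so this is a Type 1 system.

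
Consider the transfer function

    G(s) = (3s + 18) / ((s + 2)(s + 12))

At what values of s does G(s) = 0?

s = -6

Set the numerator to zero: 3s + 18 = 0, i.e. 3·(s + 6) = 0.
So s = -6.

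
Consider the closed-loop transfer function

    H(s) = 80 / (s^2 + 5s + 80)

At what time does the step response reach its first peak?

Comparing s^2 + 5s + 80 to s^2 + 2ζωₙs + ωₙ²: ωₙ = √80 ≈ 8.944 rad/s and ζ = 5/(2·√80) ≈ 0.2795.
ζωₙ = 5/2 = 2.5, so ω_d = ωₙ√(1−ζ²) = √(ωₙ² − (ζωₙ)²) = √(80 − 2.5²) = √73.75 ≈ 8.588 rad/s.
t_p = π/ω_d = π/8.588 ≈ 0.3658 s.

t_p ≈ 0.3658 s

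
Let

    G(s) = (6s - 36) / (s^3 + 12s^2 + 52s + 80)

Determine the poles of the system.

s = -4 + 2j, -4 - 2j, -4

The poles are the roots of the denominator s^3 + 12s^2 + 52s + 80 = 0.
Trying s = -4: the polynomial evaluates to 0, so (s + 4) is a factor.
Dividing out leaves s^2 + 8s + 20 = 0.
The quadratic formula then gives s = -4 ± 2j.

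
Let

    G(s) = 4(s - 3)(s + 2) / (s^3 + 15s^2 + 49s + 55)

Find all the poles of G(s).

The poles are the roots of the denominator s^3 + 15s^2 + 49s + 55 = 0.
Trying s = -11: the polynomial evaluates to 0, so (s + 11) is a factor.
Dividing out leaves s^2 + 4s + 5 = 0.
The quadratic formula then gives s = -2 ± 1j.

s = -2 + j, -2 - j, -11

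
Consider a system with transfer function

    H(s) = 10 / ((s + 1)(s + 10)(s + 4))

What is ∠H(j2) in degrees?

At s = j2: numerator = 10, denominator = -20 + j100.
∠H = ∠num − ∠den = 0° − (101.31°) = -101.3°.

∠H(j2) ≈ -101.3°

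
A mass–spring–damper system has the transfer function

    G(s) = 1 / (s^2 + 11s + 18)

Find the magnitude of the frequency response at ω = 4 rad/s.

|G(j4)| ≈ 0.02270

Substitute s = j4: numerator = 1, denominator = 2 + j44.
|G(j4)| = |1| / |2 + j44| = 1 / 44.045 ≈ 0.02270.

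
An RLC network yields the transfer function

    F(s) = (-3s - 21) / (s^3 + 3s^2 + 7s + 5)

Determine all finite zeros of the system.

s = -7

Set the numerator to zero: -3s - 21 = 0, i.e. -3·(s + 7) = 0.
So s = -7.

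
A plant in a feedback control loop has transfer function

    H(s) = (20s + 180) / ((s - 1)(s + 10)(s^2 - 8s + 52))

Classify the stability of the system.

unstable

The poles can be read from the denominator factors: s = 1, -10, 4 ± 6j.
Since the pole(s) at s = 1, 4 ± 6j lie in the right half-plane, the system is unstable.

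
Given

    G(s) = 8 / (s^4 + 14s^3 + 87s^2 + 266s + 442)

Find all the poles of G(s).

The poles are the roots of the denominator s^4 + 14s^3 + 87s^2 + 266s + 442 = 0.
No real roots exist; factor into two real quadratics: (s^2 + 10s + 34)(s^2 + 4s + 13) = 0.
Each quadratic gives a conjugate pair via the quadratic formula.

s = -5 + 3j, -5 - 3j, -2 + 3j, -2 - 3j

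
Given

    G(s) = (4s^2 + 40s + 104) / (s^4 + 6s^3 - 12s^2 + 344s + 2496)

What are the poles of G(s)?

The poles are the roots of the denominator s^4 + 6s^3 - 12s^2 + 344s + 2496 = 0.
Trying s = -8: the polynomial evaluates to 0, so (s + 8) is a factor.
Dividing out leaves s^3 - 2s^2 + 4s + 312 = 0.
This factors further as (s^2 - 8s + 52)(s + 6) = 0.

s = 4 + 6j, 4 - 6j, -8, -6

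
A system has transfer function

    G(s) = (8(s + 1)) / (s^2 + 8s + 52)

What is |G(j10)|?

|G(j10)| ≈ 0.8618

Substitute s = j10: numerator = 8 + j80, denominator = -48 + j80.
|G(j10)| = |8 + j80| / |-48 + j80| = 80.399 / 93.295 ≈ 0.8618.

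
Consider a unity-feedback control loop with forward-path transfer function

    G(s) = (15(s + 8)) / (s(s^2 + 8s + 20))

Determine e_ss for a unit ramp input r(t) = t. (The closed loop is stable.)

e_ss = 0.1667

G(s) has one pole at the origin.
This is a Type 1 system. Kv = lim_{s→0} s·G(s) = 120/20 = 6.
e_ss = 1/Kv = 1/(6) = 1/6 ≈ 0.1667.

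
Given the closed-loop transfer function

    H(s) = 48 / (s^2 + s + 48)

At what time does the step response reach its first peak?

t_p ≈ 0.4546 s

Comparing s^2 + s + 48 to s^2 + 2ζωₙs + ωₙ²: ωₙ = √48 ≈ 6.928 rad/s and ζ = 1/(2·√48) ≈ 0.07217.
ζωₙ = 1/2 = 0.5, so ω_d = ωₙ√(1−ζ²) = √(ωₙ² − (ζωₙ)²) = √(48 − 0.5²) = √47.75 ≈ 6.910 rad/s.
t_p = π/ω_d = π/6.910 ≈ 0.4546 s.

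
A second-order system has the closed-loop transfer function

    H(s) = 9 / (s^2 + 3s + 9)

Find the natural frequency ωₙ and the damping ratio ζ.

Compare the denominator to the standard form s^2 + 2ζωₙs + ωₙ².
ωₙ² = 9, so ωₙ = 3 rad/s.
2ζωₙ = 3, so ζ = 3/(2·3) = 0.5.

ωₙ = 3 rad/s, ζ = 0.5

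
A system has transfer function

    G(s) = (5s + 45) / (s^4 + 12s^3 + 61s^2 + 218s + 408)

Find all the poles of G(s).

s = -1 + 4j, -1 - 4j, -4, -6

The poles are the roots of the denominator s^4 + 12s^3 + 61s^2 + 218s + 408 = 0.
Trying s = -4: the polynomial evaluates to 0, so (s + 4) is a factor.
Dividing out leaves s^3 + 8s^2 + 29s + 102 = 0.
This factors further as (s^2 + 2s + 17)(s + 6) = 0.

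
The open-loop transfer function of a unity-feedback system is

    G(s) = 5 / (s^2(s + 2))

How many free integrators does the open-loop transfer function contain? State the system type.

Type 2

The denominator has 2 factors of s at the origin (free integrators), so this is a Type 2 system.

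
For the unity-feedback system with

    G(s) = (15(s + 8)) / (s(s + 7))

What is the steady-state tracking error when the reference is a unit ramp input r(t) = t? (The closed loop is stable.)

e_ss = 0.05833

G(s) has one pole at the origin.
This is a Type 1 system. Kv = lim_{s→0} s·G(s) = 120/7.
e_ss = 1/Kv = 1/(120/7) = 7/120 ≈ 0.05833.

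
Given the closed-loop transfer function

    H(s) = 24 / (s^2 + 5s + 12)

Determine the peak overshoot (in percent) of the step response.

Comparing s^2 + 5s + 12 to s^2 + 2ζωₙs + ωₙ²: ωₙ = √12 ≈ 3.464 rad/s and ζ = 5/(2·√12) ≈ 0.7217.
%OS = 100·exp(−πζ/√(1−ζ²)) = 100·exp(−π·0.7217/√(1−0.7217²)) ≈ 3.78%.

%OS ≈ 3.78%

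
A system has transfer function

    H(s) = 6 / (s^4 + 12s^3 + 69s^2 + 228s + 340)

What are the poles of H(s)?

The poles are the roots of the denominator s^4 + 12s^3 + 69s^2 + 228s + 340 = 0.
No real roots exist; factor into two real quadratics: (s^2 + 4s + 20)(s^2 + 8s + 17) = 0.
Each quadratic gives a conjugate pair via the quadratic formula.

s = -2 ± 4j, -4 ± j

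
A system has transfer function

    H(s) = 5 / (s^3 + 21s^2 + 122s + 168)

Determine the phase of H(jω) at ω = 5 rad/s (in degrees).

At s = j5: numerator = 5, denominator = -357 + j485.
∠H = ∠num − ∠den = 0° − (126.36°) = -126.4°.

∠H(j5) ≈ -126.4°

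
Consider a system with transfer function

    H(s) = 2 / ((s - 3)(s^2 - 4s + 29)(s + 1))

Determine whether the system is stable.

unstable

The poles can be read from the denominator factors: s = 3, 2 ± 5j, -1.
Since the pole(s) at s = 3, 2 + 5j, 2 - 5j lie in the right half-plane, the system is unstable.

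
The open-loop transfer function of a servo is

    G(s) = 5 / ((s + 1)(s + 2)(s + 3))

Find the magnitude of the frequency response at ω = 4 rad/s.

Substitute s = j4: numerator = 5, denominator = -90 - j20.
|G(j4)| = |5| / |-90 - j20| = 5 / 92.195 ≈ 0.05423.

|G(j4)| ≈ 0.05423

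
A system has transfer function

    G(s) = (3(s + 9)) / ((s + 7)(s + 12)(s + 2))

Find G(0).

G(0) = 9/56 ≈ 0.1607

At s = 0 each factor (s + a) contributes a and each (s^2 + bs + c) contributes c.
G(0) = 3·(9) / ((7) · (12) · (2)) = 27/168 = 9/56.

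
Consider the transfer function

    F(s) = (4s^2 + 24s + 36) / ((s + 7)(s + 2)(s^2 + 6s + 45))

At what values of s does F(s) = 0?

Set the numerator to zero: 4s^2 + 24s + 36 = 0, i.e. 4·(s^2 + 6s + 9) = 0.
Factoring: (s + 3)^2 = 0.

s = -3, -3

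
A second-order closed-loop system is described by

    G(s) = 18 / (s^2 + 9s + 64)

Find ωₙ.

Compare the denominator to the standard form s^2 + 2ζωₙs + ωₙ².
ωₙ² = 64, so ωₙ = 8 rad/s.

ωₙ = 8 rad/s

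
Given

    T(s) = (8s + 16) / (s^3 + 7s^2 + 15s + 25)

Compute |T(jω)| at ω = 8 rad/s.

Substitute s = j8: numerator = 16 + j64, denominator = -423 - j392.
|T(j8)| = |16 + j64| / |-423 - j392| = 65.970 / 576.71 ≈ 0.1144.

|T(j8)| ≈ 0.1144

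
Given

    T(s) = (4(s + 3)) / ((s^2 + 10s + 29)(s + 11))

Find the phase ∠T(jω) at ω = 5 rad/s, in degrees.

At s = j5: numerator = 12 + j20, denominator = -206 + j570.
∠T = ∠num − ∠den = 59.036° − (109.87°) = -50.83°.

∠T(j5) ≈ -50.83°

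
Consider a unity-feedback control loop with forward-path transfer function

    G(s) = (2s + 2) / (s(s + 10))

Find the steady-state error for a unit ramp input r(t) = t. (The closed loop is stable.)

e_ss = 5

G(s) has one pole at the origin.
This is a Type 1 system. Kv = lim_{s→0} s·G(s) = 2/10 = 1/5.
e_ss = 1/Kv = 1/(1/5) = 5.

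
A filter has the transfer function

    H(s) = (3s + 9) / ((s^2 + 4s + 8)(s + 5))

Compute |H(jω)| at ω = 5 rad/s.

Substitute s = j5: numerator = 9 + j15, denominator = -185 + j15.
|H(j5)| = |9 + j15| / |-185 + j15| = 17.493 / 185.61 ≈ 0.09425.

|H(j5)| ≈ 0.09425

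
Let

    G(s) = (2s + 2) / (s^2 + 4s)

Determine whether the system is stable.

marginally stable

The denominator s^2 + 4s factors as s(s + 4), giving poles at s = 0, -4.
Since the simple pole(s) at s = 0 lie on the jω-axis with none in the right half-plane, the system is marginally stable.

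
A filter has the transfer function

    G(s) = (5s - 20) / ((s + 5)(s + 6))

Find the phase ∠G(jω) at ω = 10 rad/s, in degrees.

At s = j10: numerator = -20 + j50, denominator = -70 + j110.
∠G = ∠num − ∠den = 111.80° − (122.47°) = -10.67°.

∠G(j10) ≈ -10.67°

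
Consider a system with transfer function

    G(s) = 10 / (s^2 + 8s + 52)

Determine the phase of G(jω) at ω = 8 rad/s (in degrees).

∠G(j8) ≈ -100.6°

At s = j8: numerator = 10, denominator = -12 + j64.
∠G = ∠num − ∠den = 0° − (100.62°) = -100.6°.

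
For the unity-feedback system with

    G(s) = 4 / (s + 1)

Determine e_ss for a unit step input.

G(s) has no poles at the origin.
This is a Type 0 system. Kp = lim_{s→0} G(s) = 4/1.
e_ss = 1/(1 + Kp) = 1/(1 + 4) = 1/5 ≈ 0.2000.

e_ss = 0.2000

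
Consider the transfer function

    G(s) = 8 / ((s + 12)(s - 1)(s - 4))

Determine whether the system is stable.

unstable

The poles can be read from the denominator factors: s = -12, 1, 4.
Since the pole(s) at s = 1, 4 lie in the right half-plane, the system is unstable.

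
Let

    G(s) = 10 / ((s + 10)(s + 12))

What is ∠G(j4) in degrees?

∠G(j4) ≈ -40.24°

At s = j4: numerator = 10, denominator = 104 + j88.
∠G = ∠num − ∠den = 0° − (40.236°) = -40.24°.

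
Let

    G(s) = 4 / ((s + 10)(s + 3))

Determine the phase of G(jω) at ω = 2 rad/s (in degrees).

At s = j2: numerator = 4, denominator = 26 + j26.
∠G = ∠num − ∠den = 0° − (45°) = -45°.

∠G(j2) ≈ -45°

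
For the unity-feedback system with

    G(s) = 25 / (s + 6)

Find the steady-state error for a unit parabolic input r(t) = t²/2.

e_ss = ∞

G(s) has no poles at the origin.
This is a Type 0 system; Ka = lim_{s→0} s^2·G(s) = 0, so the steady-state error for a parabola input is infinite.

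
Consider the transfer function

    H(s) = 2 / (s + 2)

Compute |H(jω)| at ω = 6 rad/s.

Substitute s = j6: numerator = 2, denominator = 2 + j6.
|H(j6)| = |2| / |2 + j6| = 2 / 6.3246 ≈ 0.3162.

|H(j6)| ≈ 0.3162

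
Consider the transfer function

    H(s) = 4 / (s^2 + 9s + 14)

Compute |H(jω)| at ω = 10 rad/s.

|H(j10)| ≈ 0.03213

Substitute s = j10: numerator = 4, denominator = -86 + j90.
|H(j10)| = |4| / |-86 + j90| = 4 / 124.48 ≈ 0.03213.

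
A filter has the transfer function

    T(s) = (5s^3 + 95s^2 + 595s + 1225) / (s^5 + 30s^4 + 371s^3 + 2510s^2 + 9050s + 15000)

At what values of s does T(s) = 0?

s = -5, -7, -7

Set the numerator to zero: 5s^3 + 95s^2 + 595s + 1225 = 0, i.e. 5·(s^3 + 19s^2 + 119s + 245) = 0.
Factoring: (s + 5)(s + 7)^2 = 0.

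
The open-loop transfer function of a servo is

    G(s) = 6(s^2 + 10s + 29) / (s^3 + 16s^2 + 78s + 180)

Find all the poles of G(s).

The poles are the roots of the denominator s^3 + 16s^2 + 78s + 180 = 0.
Trying s = -10: the polynomial evaluates to 0, so (s + 10) is a factor.
Dividing out leaves s^2 + 6s + 18 = 0.
The quadratic formula then gives s = -3 ± 3j.

s = -3 + 3j, -3 - 3j, -10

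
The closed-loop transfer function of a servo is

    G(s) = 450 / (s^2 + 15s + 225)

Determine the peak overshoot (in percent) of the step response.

%OS ≈ 16.3%

Comparing s^2 + 15s + 225 to s^2 + 2ζωₙs + ωₙ²: ωₙ = 15 rad/s and ζ = 15/(2·15) = 0.5.
%OS = 100·exp(−πζ/√(1−ζ²)) = 100·exp(−π·0.5/√(1−0.5²)) ≈ 16.3%.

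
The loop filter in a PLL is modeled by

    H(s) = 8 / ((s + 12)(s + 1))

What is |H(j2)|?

|H(j2)| ≈ 0.2941

Substitute s = j2: numerator = 8, denominator = 8 + j26.
|H(j2)| = |8| / |8 + j26| = 8 / 27.203 ≈ 0.2941.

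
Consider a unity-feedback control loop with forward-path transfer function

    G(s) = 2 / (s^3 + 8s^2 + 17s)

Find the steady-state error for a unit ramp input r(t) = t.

G(s) has one pole at the origin.
This is a Type 1 system. Kv = lim_{s→0} s·G(s) = 2/17.
e_ss = 1/Kv = 1/(2/17) = 17/2 ≈ 8.500.

e_ss = 8.500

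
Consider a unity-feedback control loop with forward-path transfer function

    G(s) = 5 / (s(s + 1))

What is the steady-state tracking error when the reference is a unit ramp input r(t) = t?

G(s) has one pole at the origin.
This is a Type 1 system. Kv = lim_{s→0} s·G(s) = 5/1.
e_ss = 1/Kv = 1/(5) = 1/5 ≈ 0.2000.

e_ss = 0.2000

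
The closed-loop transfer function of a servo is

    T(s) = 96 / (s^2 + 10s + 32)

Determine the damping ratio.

Compare the denominator to the standard form s^2 + 2ζωₙs + ωₙ².
ωₙ² = 32, so ωₙ = √32 ≈ 5.657 rad/s.
2ζωₙ = 10, so ζ = 10/(2·√32) ≈ 0.8839.

ζ ≈ 0.8839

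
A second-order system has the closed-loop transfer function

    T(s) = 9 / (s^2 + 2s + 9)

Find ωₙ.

Compare the denominator to the standard form s^2 + 2ζωₙs + ωₙ².
ωₙ² = 9, so ωₙ = 3 rad/s.

ωₙ = 3 rad/s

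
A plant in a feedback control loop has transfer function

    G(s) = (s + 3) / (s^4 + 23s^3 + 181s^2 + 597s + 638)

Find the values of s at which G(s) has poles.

s = -5 + 2j, -5 - 2j, -2, -11

The poles are the roots of the denominator s^4 + 23s^3 + 181s^2 + 597s + 638 = 0.
Trying s = -2: the polynomial evaluates to 0, so (s + 2) is a factor.
Dividing out leaves s^3 + 21s^2 + 139s + 319 = 0.
This factors further as (s^2 + 10s + 29)(s + 11) = 0.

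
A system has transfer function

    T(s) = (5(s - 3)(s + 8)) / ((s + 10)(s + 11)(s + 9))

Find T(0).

At s = 0 each factor (s + a) contributes a and each (s^2 + bs + c) contributes c.
T(0) = 5·(-3) · (8) / ((10) · (11) · (9)) = -120/990 = -4/33.

T(0) = -4/33 ≈ -0.1212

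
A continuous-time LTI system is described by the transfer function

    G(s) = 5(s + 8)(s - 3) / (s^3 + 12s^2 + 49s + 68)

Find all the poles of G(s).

The poles are the roots of the denominator s^3 + 12s^2 + 49s + 68 = 0.
Trying s = -4: the polynomial evaluates to 0, so (s + 4) is a factor.
Dividing out leaves s^2 + 8s + 17 = 0.
The quadratic formula then gives s = -4 ± 1j.

s = -4 + j, -4 - j, -4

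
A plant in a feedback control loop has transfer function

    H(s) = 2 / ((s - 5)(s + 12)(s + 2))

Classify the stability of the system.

The poles can be read from the denominator factors: s = 5, -12, -2.
Since the pole(s) at s = 5 lie in the right half-plane, the system is unstable.

unstable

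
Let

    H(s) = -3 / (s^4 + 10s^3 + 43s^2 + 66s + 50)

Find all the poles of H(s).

The poles are the roots of the denominator s^4 + 10s^3 + 43s^2 + 66s + 50 = 0.
No real roots exist; factor into two real quadratics: (s^2 + 8s + 25)(s^2 + 2s + 2) = 0.
Each quadratic gives a conjugate pair via the quadratic formula.

s = -4 ± 3j, -1 ± j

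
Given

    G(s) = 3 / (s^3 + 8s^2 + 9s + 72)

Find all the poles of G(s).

The poles are the roots of the denominator s^3 + 8s^2 + 9s + 72 = 0.
Trying s = -8: the polynomial evaluates to 0, so (s + 8) is a factor.
Dividing out leaves s^2 + 9 = 0.
The quadratic formula then gives s = 0 ± 3j.

s = ±3j, -8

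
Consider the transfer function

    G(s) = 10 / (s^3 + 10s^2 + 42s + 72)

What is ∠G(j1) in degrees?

At s = j1: numerator = 10, denominator = 62 + j41.
∠G = ∠num − ∠den = 0° − (33.476°) = -33.48°.

∠G(j1) ≈ -33.48°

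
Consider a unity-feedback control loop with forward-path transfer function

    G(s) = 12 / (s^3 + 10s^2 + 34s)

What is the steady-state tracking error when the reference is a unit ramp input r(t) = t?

e_ss = 2.833

G(s) has one pole at the origin.
This is a Type 1 system. Kv = lim_{s→0} s·G(s) = 12/34 = 6/17.
e_ss = 1/Kv = 1/(6/17) = 17/6 ≈ 2.833.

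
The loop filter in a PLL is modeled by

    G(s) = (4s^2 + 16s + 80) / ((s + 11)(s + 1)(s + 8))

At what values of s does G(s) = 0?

Set the numerator to zero: 4s^2 + 16s + 80 = 0, i.e. 4·(s^2 + 4s + 20) = 0.
Factoring: (s^2 + 4s + 20) = 0.

s = -2 ± 4j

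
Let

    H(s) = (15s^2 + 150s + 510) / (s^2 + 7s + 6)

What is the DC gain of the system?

H(0) = 85

Set s = 0: H(0) = (510) / (6) = 85.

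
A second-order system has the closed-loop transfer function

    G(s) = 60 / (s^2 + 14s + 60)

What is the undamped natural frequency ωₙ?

Compare the denominator to the standard form s^2 + 2ζωₙs + ωₙ².
ωₙ² = 60, so ωₙ = √60 ≈ 7.746 rad/s.

ωₙ ≈ 7.746 rad/s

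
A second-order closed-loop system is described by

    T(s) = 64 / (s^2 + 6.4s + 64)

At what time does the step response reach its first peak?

t_p ≈ 0.4285 s

Comparing s^2 + 6.4s + 64 to s^2 + 2ζωₙs + ωₙ²: ωₙ = 8 rad/s and ζ = 6.4/(2·8) = 0.4.
ζωₙ = 6.4/2 = 3.2, so ω_d = ωₙ√(1−ζ²) = √(ωₙ² − (ζωₙ)²) = √(64 − 3.2²) = √53.76 ≈ 7.332 rad/s.
t_p = π/ω_d = π/7.332 ≈ 0.4285 s.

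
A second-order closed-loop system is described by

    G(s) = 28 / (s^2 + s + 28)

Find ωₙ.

ωₙ ≈ 5.292 rad/s

Compare the denominator to the standard form s^2 + 2ζωₙs + ωₙ².
ωₙ² = 28, so ωₙ = √28 ≈ 5.292 rad/s.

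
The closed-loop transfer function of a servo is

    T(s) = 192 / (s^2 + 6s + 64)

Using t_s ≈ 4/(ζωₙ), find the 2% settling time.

t_s ≈ 1.333 s

Comparing s^2 + 6s + 64 to s^2 + 2ζωₙs + ωₙ²: ωₙ = 8 rad/s and ζ = 6/(2·8) = 0.375.
ζωₙ = 6/2 = 3, so t_s ≈ 4/(ζωₙ) = 4/3 ≈ 1.333 s.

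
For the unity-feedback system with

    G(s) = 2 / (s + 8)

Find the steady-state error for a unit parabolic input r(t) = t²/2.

G(s) has no poles at the origin.
This is a Type 0 system; Ka = lim_{s→0} s^2·G(s) = 0, so the steady-state error for a parabola input is infinite.

e_ss = ∞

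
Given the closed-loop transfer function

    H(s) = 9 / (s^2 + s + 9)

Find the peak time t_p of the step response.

Comparing s^2 + s + 9 to s^2 + 2ζωₙs + ωₙ²: ωₙ = 3 rad/s and ζ = 1/(2·3) ≈ 0.1667.
ζωₙ = 1/2 = 0.5, so ω_d = ωₙ√(1−ζ²) = √(ωₙ² − (ζωₙ)²) = √(9 − 0.5²) = √8.75 ≈ 2.958 rad/s.
t_p = π/ω_d = π/2.958 ≈ 1.062 s.

t_p ≈ 1.062 s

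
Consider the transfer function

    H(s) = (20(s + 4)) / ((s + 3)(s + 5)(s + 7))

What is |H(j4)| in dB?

Substitute s = j4: numerator = 80 + j80, denominator = -135 + j220.
|H(j4)| = |80 + j80| / |-135 + j220| = 113.14 / 258.12 ≈ 0.4383.
In decibels: 20·log₁₀(0.4383) ≈ -7.16 dB.

|H(j4)|_dB ≈ -7.16 dB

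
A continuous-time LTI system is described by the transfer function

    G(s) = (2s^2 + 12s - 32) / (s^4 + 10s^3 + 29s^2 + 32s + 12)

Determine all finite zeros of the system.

Set the numerator to zero: 2s^2 + 12s - 32 = 0, i.e. 2·(s^2 + 6s - 16) = 0.
Factoring: (s + 8)(s - 2) = 0.

s = -8, 2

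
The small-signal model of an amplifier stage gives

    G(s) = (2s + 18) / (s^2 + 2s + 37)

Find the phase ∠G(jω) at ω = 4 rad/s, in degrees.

∠G(j4) ≈ 3.108°

At s = j4: numerator = 18 + j8, denominator = 21 + j8.
∠G = ∠num − ∠den = 23.962° − (20.854°) = 3.108°.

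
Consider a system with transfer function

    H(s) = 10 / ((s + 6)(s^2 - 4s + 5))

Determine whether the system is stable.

unstable

The poles can be read from the denominator factors: s = -6, 2 + j, 2 - j.
Since the pole(s) at s = 2 + j, 2 - j lie in the right half-plane, the system is unstable.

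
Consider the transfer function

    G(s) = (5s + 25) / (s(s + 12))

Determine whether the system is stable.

The poles can be read from the denominator factors: s = 0, -12.
Since the simple pole(s) at s = 0 lie on the jω-axis with none in the right half-plane, the system is marginally stable.

marginally stable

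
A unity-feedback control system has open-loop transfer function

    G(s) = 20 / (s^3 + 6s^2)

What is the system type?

Factor s from the denominator: s^3 + 6s^2 = s^2·(s + 6).
There are 2 poles at the origin, so the system is Type 2.

Type 2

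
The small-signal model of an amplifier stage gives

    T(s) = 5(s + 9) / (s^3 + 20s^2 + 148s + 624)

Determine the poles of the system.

The poles are the roots of the denominator s^3 + 20s^2 + 148s + 624 = 0.
Trying s = -12: the polynomial evaluates to 0, so (s + 12) is a factor.
Dividing out leaves s^2 + 8s + 52 = 0.
The quadratic formula then gives s = -4 ± 6j.

s = -4 ± 6j, -12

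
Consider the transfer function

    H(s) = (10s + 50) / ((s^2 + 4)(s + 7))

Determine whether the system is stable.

The poles can be read from the denominator factors: s = ±2j, -7.
Since the simple pole(s) at s = ±2j lie on the jω-axis with none in the right half-plane, the system is marginally stable.

marginally stable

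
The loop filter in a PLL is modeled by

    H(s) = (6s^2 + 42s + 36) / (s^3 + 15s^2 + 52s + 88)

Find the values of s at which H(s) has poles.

s = -2 + 2j, -2 - 2j, -11

The poles are the roots of the denominator s^3 + 15s^2 + 52s + 88 = 0.
Trying s = -11: the polynomial evaluates to 0, so (s + 11) is a factor.
Dividing out leaves s^2 + 4s + 8 = 0.
The quadratic formula then gives s = -2 ± 2j.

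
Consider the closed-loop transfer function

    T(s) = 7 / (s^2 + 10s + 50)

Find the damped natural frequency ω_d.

ω_d = 5 rad/s

Comparing s^2 + 10s + 50 to s^2 + 2ζωₙs + ωₙ²: ωₙ = √50 ≈ 7.071 rad/s and ζ = 10/(2·√50) ≈ 0.7071.
ζωₙ = 10/2 = 5, so ω_d = ωₙ√(1−ζ²) = √(ωₙ² − (ζωₙ)²) = √(50 − 5²) = √25 = 5 rad/s.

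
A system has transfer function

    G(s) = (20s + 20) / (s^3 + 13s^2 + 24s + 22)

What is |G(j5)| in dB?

|G(j5)|_dB ≈ -9.46 dB

Substitute s = j5: numerator = 20 + j100, denominator = -303 - j5.
|G(j5)| = |20 + j100| / |-303 - j5| = 101.98 / 303.04 ≈ 0.3365.
In decibels: 20·log₁₀(0.3365) ≈ -9.46 dB.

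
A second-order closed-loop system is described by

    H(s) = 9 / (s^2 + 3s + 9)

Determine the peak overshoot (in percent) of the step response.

%OS ≈ 16.3%

Comparing s^2 + 3s + 9 to s^2 + 2ζωₙs + ωₙ²: ωₙ = 3 rad/s and ζ = 3/(2·3) = 0.5.
%OS = 100·exp(−πζ/√(1−ζ²)) = 100·exp(−π·0.5/√(1−0.5²)) ≈ 16.3%.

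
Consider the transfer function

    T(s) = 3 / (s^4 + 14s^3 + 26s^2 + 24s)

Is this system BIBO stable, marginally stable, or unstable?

marginally stable

The denominator s^4 + 14s^3 + 26s^2 + 24s factors as s(s^2 + 2s + 2)(s + 12), giving poles at s = 0, -1 + j, -1 - j, -12.
Since the simple pole(s) at s = 0 lie on the jω-axis with none in the right half-plane, the system is marginally stable.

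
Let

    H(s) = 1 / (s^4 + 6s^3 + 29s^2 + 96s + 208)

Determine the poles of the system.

The poles are the roots of the denominator s^4 + 6s^3 + 29s^2 + 96s + 208 = 0.
No real roots exist; factor into two real quadratics: (s^2 + 16)(s^2 + 6s + 13) = 0.
Each quadratic gives a conjugate pair via the quadratic formula.

s = ±4j, -3 ± 2j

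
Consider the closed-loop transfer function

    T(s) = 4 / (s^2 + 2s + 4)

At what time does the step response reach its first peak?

t_p ≈ 1.814 s

Comparing s^2 + 2s + 4 to s^2 + 2ζωₙs + ωₙ²: ωₙ = 2 rad/s and ζ = 2/(2·2) = 0.5.
ζωₙ = 2/2 = 1, so ω_d = ωₙ√(1−ζ²) = √(ωₙ² − (ζωₙ)²) = √(4 − 1²) = √3 ≈ 1.732 rad/s.
t_p = π/ω_d = π/1.732 ≈ 1.814 s.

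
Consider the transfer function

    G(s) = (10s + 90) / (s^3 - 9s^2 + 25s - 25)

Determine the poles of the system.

The poles are the roots of the denominator s^3 - 9s^2 + 25s - 25 = 0.
Trying s = 5: the polynomial evaluates to 0, so (s - 5) is a factor.
Dividing out leaves s^2 - 4s + 5 = 0.
The quadratic formula then gives s = 2 ± 1j.

s = 2 + j, 2 - j, 5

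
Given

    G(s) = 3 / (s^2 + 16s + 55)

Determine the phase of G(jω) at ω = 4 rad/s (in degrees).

∠G(j4) ≈ -58.64°

At s = j4: numerator = 3, denominator = 39 + j64.
∠G = ∠num − ∠den = 0° − (58.643°) = -58.64°.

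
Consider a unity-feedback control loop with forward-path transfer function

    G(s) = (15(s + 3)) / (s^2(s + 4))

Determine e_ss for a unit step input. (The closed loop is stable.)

G(s) has 2 poles at the origin.
This is a Type 2 system; for a step input the steady-state error is zero.

e_ss = 0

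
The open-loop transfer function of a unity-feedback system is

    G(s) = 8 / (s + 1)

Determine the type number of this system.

Type 0

The denominator has no factor of s at the origin — no free integrator — so this is a Type 0 system.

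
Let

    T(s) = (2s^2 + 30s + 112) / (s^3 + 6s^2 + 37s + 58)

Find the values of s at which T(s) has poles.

s = -2 + 5j, -2 - 5j, -2

The poles are the roots of the denominator s^3 + 6s^2 + 37s + 58 = 0.
Trying s = -2: the polynomial evaluates to 0, so (s + 2) is a factor.
Dividing out leaves s^2 + 4s + 29 = 0.
The quadratic formula then gives s = -2 ± 5j.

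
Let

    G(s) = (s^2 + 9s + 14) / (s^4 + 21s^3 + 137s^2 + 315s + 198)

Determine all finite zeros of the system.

Set the numerator to zero: s^2 + 9s + 14 = 0.
Factoring: (s + 2)(s + 7) = 0.

s = -2, -7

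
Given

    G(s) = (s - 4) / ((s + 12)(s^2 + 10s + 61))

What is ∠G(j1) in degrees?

At s = j1: numerator = -4 + j1, denominator = 710 + j180.
∠G = ∠num − ∠den = 165.96° − (14.226°) = 151.7°.

∠G(j1) ≈ 151.7°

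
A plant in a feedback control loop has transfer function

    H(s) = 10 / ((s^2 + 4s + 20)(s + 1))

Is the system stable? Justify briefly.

stable

The poles can be read from the denominator factors: s = -2 ± 4j, -1.
Since all poles lie strictly in the left half-plane, the system is stable.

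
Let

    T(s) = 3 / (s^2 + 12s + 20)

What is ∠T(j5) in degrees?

At s = j5: numerator = 3, denominator = -5 + j60.
∠T = ∠num − ∠den = 0° − (94.764°) = -94.76°.

∠T(j5) ≈ -94.76°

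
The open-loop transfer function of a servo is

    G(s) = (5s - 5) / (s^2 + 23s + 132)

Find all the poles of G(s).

s = -11, -12

The poles are the roots of the denominator s^2 + 23s + 132 = 0.
Factoring: (s + 11)(s + 12) = 0, so s = -11 and s = -12.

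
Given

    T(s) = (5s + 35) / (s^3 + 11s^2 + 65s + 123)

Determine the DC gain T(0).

Set s = 0: T(0) = (35) / (123) = 35/123.

T(0) = 35/123 ≈ 0.2846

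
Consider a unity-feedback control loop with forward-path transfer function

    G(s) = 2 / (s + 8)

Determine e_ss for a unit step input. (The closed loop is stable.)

G(s) has no poles at the origin.
This is a Type 0 system. Kp = lim_{s→0} G(s) = 2/8 = 1/4.
e_ss = 1/(1 + Kp) = 1/(1 + 1/4) = 4/5 ≈ 0.8000.

e_ss = 0.8000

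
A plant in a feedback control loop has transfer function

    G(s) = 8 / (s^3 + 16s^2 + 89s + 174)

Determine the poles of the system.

The poles are the roots of the denominator s^3 + 16s^2 + 89s + 174 = 0.
Trying s = -6: the polynomial evaluates to 0, so (s + 6) is a factor.
Dividing out leaves s^2 + 10s + 29 = 0.
The quadratic formula then gives s = -5 ± 2j.

s = -5 + 2j, -5 - 2j, -6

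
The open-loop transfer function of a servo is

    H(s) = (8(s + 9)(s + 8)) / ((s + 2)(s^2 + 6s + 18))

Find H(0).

At s = 0 each factor (s + a) contributes a and each (s^2 + bs + c) contributes c.
H(0) = 8·(9) · (8) / ((2) · (18)) = 576/36 = 16.

H(0) = 16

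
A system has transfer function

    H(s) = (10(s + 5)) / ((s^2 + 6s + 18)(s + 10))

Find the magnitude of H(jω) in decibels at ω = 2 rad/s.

Substitute s = j2: numerator = 50 + j20, denominator = 116 + j148.
|H(j2)| = |50 + j20| / |116 + j148| = 53.852 / 188.04 ≈ 0.2864.
In decibels: 20·log₁₀(0.2864) ≈ -10.9 dB.

|H(j2)|_dB ≈ -10.9 dB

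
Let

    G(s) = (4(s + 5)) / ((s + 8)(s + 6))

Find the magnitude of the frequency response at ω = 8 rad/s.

Substitute s = j8: numerator = 20 + j32, denominator = -16 + j112.
|G(j8)| = |20 + j32| / |-16 + j112| = 37.736 / 113.14 ≈ 0.3335.

|G(j8)| ≈ 0.3335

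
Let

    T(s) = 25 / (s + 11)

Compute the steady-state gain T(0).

Set s = 0: T(0) = (25) / (11) = 25/11.

T(0) = 25/11 ≈ 2.273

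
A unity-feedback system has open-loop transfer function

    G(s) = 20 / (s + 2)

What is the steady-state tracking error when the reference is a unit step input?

G(s) has no poles at the origin.
This is a Type 0 system. Kp = lim_{s→0} G(s) = 20/2 = 10.
e_ss = 1/(1 + Kp) = 1/(1 + 10) = 1/11 ≈ 0.09091.

e_ss = 0.09091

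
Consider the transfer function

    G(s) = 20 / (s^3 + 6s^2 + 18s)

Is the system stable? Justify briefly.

The denominator s^3 + 6s^2 + 18s factors as s(s^2 + 6s + 18), giving poles at s = 0, -3 + 3j, -3 - 3j.
Since the simple pole(s) at s = 0 lie on the jω-axis with none in the right half-plane, the system is marginally stable.

marginally stable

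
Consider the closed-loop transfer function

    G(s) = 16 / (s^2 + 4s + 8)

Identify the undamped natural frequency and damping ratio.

Compare the denominator to the standard form s^2 + 2ζωₙs + ωₙ².
ωₙ² = 8, so ωₙ = √8 ≈ 2.828 rad/s.
2ζωₙ = 4, so ζ = 4/(2·√8) ≈ 0.7071.
With ζ = 0.7071 the response is underdamped.

ωₙ ≈ 2.828 rad/s, ζ ≈ 0.7071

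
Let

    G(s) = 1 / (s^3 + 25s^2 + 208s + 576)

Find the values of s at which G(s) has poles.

s = -8, -8, -9

The poles are the roots of the denominator s^3 + 25s^2 + 208s + 576 = 0.
Trying s = -8: the polynomial evaluates to 0, so (s + 8) is a factor.
Dividing out leaves s^2 + 17s + 72 = 0.
Factoring the quadratic: (s + 8)(s + 9) = 0.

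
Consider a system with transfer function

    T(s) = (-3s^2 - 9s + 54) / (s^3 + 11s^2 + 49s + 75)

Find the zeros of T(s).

s = 3, -6

Set the numerator to zero: -3s^2 - 9s + 54 = 0, i.e. -3·(s^2 + 3s - 18) = 0.
Factoring: (s - 3)(s + 6) = 0.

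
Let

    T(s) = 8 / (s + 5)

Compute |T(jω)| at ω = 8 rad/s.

Substitute s = j8: numerator = 8, denominator = 5 + j8.
|T(j8)| = |8| / |5 + j8| = 8 / 9.4340 ≈ 0.8480.

|T(j8)| ≈ 0.8480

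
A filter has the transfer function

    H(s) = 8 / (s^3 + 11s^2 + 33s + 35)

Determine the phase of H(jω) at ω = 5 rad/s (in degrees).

At s = j5: numerator = 8, denominator = -240 + j40.
∠H = ∠num − ∠den = 0° − (170.54°) = -170.5°.

∠H(j5) ≈ -170.5°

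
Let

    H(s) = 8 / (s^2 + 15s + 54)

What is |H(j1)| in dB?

|H(j1)|_dB ≈ -16.8 dB

Substitute s = j1: numerator = 8, denominator = 53 + j15.
|H(j1)| = |8| / |53 + j15| = 8 / 55.082 ≈ 0.1452.
In decibels: 20·log₁₀(0.1452) ≈ -16.8 dB.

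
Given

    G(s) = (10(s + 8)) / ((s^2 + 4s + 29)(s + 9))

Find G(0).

G(0) = 80/261 ≈ 0.3065

At s = 0 each factor (s + a) contributes a and each (s^2 + bs + c) contributes c.
G(0) = 10·(8) / ((29) · (9)) = 80/261 = 80/261.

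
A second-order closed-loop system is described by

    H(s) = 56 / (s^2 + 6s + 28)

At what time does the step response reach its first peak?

t_p ≈ 0.7207 s

Comparing s^2 + 6s + 28 to s^2 + 2ζωₙs + ωₙ²: ωₙ = √28 ≈ 5.292 rad/s and ζ = 6/(2·√28) ≈ 0.5669.
ζωₙ = 6/2 = 3, so ω_d = ωₙ√(1−ζ²) = √(ωₙ² − (ζωₙ)²) = √(28 − 3²) = √19 ≈ 4.359 rad/s.
t_p = π/ω_d = π/4.359 ≈ 0.7207 s.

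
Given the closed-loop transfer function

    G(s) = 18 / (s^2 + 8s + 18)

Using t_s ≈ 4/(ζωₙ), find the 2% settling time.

t_s ≈ 1 s

Comparing s^2 + 8s + 18 to s^2 + 2ζωₙs + ωₙ²: ωₙ = √18 ≈ 4.243 rad/s and ζ = 8/(2·√18) ≈ 0.9428.
ζωₙ = 8/2 = 4, so t_s ≈ 4/(ζωₙ) = 4/4 = 1 s.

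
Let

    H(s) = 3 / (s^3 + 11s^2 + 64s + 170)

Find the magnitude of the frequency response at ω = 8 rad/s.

Substitute s = j8: numerator = 3, denominator = -534.
|H(j8)| = |3| / |-534| = 3 / 534 ≈ 0.005618.

|H(j8)| ≈ 0.005618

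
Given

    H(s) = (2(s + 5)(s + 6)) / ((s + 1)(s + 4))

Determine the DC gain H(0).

H(0) = 15

At s = 0 each factor (s + a) contributes a and each (s^2 + bs + c) contributes c.
H(0) = 2·(5) · (6) / ((1) · (4)) = 60/4 = 15.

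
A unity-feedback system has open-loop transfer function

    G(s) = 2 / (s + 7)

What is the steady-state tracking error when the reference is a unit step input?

G(s) has no poles at the origin.
This is a Type 0 system. Kp = lim_{s→0} G(s) = 2/7.
e_ss = 1/(1 + Kp) = 1/(1 + 2/7) = 7/9 ≈ 0.7778.

e_ss = 0.7778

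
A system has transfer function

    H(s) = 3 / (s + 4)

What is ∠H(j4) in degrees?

At s = j4: numerator = 3, denominator = 4 + j4.
∠H = ∠num − ∠den = 0° − (45°) = -45°.

∠H(j4) ≈ -45°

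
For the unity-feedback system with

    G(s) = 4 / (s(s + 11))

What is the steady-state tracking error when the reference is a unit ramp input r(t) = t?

G(s) has one pole at the origin.
This is a Type 1 system. Kv = lim_{s→0} s·G(s) = 4/11.
e_ss = 1/Kv = 1/(4/11) = 11/4 ≈ 2.750.

e_ss = 2.750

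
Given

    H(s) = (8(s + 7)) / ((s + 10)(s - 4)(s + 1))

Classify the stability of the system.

The poles can be read from the denominator factors: s = -10, 4, -1.
Since the pole(s) at s = 4 lie in the right half-plane, the system is unstable.

unstable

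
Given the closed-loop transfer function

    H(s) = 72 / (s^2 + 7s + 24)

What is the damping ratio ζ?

ζ ≈ 0.7144

Compare the denominator to the standard form s^2 + 2ζωₙs + ωₙ².
ωₙ² = 24, so ωₙ = √24 ≈ 4.899 rad/s.
2ζωₙ = 7, so ζ = 7/(2·√24) ≈ 0.7144.
With ζ = 0.7144 the response is underdamped.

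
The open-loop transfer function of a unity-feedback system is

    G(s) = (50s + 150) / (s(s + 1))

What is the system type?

Type 1

The denominator has 1 factor of s at the origin (free integrator), so this is a Type 1 system.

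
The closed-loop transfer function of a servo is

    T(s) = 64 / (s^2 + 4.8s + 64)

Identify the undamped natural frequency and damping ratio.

ωₙ = 8 rad/s, ζ = 0.3

Compare the denominator to the standard form s^2 + 2ζωₙs + ωₙ².
ωₙ² = 64, so ωₙ = 8 rad/s.
2ζωₙ = 4.8, so ζ = 4.8/(2·8) = 0.3.
With ζ = 0.3 the response is underdamped.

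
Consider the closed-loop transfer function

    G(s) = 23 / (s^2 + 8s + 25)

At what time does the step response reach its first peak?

t_p ≈ 1.047 s

Comparing s^2 + 8s + 25 to s^2 + 2ζωₙs + ωₙ²: ωₙ = 5 rad/s and ζ = 8/(2·5) = 0.8.
ζωₙ = 8/2 = 4, so ω_d = ωₙ√(1−ζ²) = √(ωₙ² − (ζωₙ)²) = √(25 − 4²) = √9 = 3 rad/s.
t_p = π/ω_d = π/3 ≈ 1.047 s.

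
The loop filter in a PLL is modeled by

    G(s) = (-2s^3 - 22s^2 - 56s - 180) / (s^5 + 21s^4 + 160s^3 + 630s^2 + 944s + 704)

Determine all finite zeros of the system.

s = -9, -1 + 3j, -1 - 3j

Set the numerator to zero: -2s^3 - 22s^2 - 56s - 180 = 0, i.e. -2·(s^3 + 11s^2 + 28s + 90) = 0.
Factoring: (s + 9)(s^2 + 2s + 10) = 0.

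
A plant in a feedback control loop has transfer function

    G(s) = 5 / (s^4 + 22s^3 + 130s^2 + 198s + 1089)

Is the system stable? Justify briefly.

marginally stable

The denominator s^4 + 22s^3 + 130s^2 + 198s + 1089 factors as (s^2 + 9)(s + 11)^2, giving poles at s = 3j, -3j, -11, -11.
Since the simple pole(s) at s = ±3j lie on the jω-axis with none in the right half-plane, the system is marginally stable.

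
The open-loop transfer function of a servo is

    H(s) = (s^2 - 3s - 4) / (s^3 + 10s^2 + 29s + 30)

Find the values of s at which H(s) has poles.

The poles are the roots of the denominator s^3 + 10s^2 + 29s + 30 = 0.
Trying s = -6: the polynomial evaluates to 0, so (s + 6) is a factor.
Dividing out leaves s^2 + 4s + 5 = 0.
The quadratic formula then gives s = -2 ± 1j.

s = -2 + j, -2 - j, -6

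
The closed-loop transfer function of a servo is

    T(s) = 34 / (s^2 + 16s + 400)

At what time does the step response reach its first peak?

Comparing s^2 + 16s + 400 to s^2 + 2ζωₙs + ωₙ²: ωₙ = 20 rad/s and ζ = 16/(2·20) = 0.4.
ζωₙ = 16/2 = 8, so ω_d = ωₙ√(1−ζ²) = √(ωₙ² − (ζωₙ)²) = √(400 − 8²) = √336 ≈ 18.33 rad/s.
t_p = π/ω_d = π/18.33 ≈ 0.1714 s.

t_p ≈ 0.1714 s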